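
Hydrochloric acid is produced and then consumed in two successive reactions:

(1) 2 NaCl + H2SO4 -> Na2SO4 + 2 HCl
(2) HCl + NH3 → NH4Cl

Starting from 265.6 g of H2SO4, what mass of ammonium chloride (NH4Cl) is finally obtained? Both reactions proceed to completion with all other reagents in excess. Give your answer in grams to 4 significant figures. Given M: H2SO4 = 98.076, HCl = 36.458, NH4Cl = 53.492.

289.7 g

n(H2SO4) = 265.60 / 98.076 = 2.7081 mol.
Step 1 gives a 1:2 ratio of H2SO4 to HCl, so n(HCl) = 5.4162 mol.
In step 2 the HCl:NH4Cl ratio is 1:1, so n(NH4Cl) = 5.4162 mol.
Mass of NH4Cl = 5.4162 × 53.492 = 289.72 g.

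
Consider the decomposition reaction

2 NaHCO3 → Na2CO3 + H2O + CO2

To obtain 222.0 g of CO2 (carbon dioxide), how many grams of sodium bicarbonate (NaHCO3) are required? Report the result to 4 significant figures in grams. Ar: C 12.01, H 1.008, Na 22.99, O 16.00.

M(CO2) = 12.01 + 2(16.00) = 44.01 g/mol.
M(NaHCO3) = 22.99 + 1.008 + 12.01 + 3(16.00) = 84.008 g/mol.
n(CO2) = 222.00 g / 44.01 g/mol = 5.0443 mol.
From the equation the CO2:NaHCO3 mole ratio is 1:2, so n(NaHCO3) = 5.0443 × 2/1 = 10.089 mol.
Mass of NaHCO3 = 10.089 mol × 84.008 g/mol = 847.52 g.

847.5 g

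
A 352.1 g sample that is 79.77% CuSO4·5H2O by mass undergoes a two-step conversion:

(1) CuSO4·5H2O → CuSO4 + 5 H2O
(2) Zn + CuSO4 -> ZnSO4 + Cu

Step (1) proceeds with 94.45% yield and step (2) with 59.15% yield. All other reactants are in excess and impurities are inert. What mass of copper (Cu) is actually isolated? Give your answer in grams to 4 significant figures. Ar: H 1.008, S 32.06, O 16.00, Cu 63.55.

Pure CuSO4·5H2O = 352.1 × 0.7977 = 280.87 g.
M(CuSO4·5H2O) = 63.55 + 32.06 + 9(16.00) + 10(1.008) = 249.69 g/mol.
M(Cu) = 63.55 g/mol.
n(CuSO4·5H2O) = 280.87 / 249.69 = 1.1249 mol.
Step 1 (CuSO4·5H2O:CuSO4 = 1:1): theoretical n(CuSO4) = 1.1249 mol; at 94.45% yield, n(CuSO4) = 1.0624 mol.
Step 2 (CuSO4:Cu = 1:1): theoretical n(Cu) = 1.0624 mol, so theoretical mass = 1.0624 × 63.55 = 67.518 g.
At 59.15% yield, actual mass of Cu = 67.518 × 0.5915 = 39.937 g.

39.94 g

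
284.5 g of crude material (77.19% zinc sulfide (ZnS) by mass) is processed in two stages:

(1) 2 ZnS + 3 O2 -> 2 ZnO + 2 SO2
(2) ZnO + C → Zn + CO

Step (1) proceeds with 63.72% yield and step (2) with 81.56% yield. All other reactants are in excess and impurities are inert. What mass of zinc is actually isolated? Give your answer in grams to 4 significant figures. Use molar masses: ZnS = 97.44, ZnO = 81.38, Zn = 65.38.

76.58 g

Pure ZnS = 284.5 × 0.7719 = 219.61 g.
n(ZnS) = 219.61 / 97.44 = 2.2538 mol.
Step 1 (ZnS:ZnO = 2:2): theoretical n(ZnO) = 2.2538 mol; at 63.72% yield, n(ZnO) = 1.4361 mol.
Step 2 (ZnO:Zn = 1:1): theoretical n(Zn) = 1.4361 mol, so theoretical mass = 1.4361 × 65.38 = 93.892 g.
At 81.56% yield, actual mass of Zn = 93.892 × 0.8156 = 76.578 g.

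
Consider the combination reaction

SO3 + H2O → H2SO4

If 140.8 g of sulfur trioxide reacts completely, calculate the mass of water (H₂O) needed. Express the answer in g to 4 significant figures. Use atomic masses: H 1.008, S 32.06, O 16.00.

31.68 g

M(SO3) = 32.06 + 3(16.00) = 80.06 g/mol.
M(H2O) = 2(1.008) + 16.00 = 18.016 g/mol.
n(SO3) = 140.80 g / 80.06 g/mol = 1.7587 mol.
From the equation the SO3:H2O mole ratio is 1:1, so n(H2O) = 1.7587 × 1/1 = 1.7587 mol.
Mass of H2O = 1.7587 mol × 18.016 g/mol = 31.684 g.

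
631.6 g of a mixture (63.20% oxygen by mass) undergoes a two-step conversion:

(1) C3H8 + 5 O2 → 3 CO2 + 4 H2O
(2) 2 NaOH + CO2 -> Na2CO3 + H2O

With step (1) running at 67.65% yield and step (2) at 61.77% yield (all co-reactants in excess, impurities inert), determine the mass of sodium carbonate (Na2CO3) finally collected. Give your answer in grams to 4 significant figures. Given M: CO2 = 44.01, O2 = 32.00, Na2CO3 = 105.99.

331.5 g

Pure O2 = 631.6 × 0.6320 = 399.17 g.
n(O2) = 399.17 / 32.00 = 12.474 mol.
Step 1 (O2:CO2 = 5:3): theoretical n(CO2) = 7.4845 mol; at 67.65% yield, n(CO2) = 5.0632 mol.
Step 2 (CO2:Na2CO3 = 1:1): theoretical n(Na2CO3) = 5.0632 mol, so theoretical mass = 5.0632 × 105.99 = 536.65 g.
At 61.77% yield, actual mass of Na2CO3 = 536.65 × 0.6177 = 331.49 g.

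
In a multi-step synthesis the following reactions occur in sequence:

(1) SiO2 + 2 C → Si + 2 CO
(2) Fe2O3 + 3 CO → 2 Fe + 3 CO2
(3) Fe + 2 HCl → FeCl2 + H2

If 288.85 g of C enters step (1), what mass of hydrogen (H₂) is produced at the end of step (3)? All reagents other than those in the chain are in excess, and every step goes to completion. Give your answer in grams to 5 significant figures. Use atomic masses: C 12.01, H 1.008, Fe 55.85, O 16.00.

32.324 g

M(C) = 12.01 g/mol.
M(H2) = 2(1.008) = 2.016 g/mol.
n(C) = 288.85 / 12.01 = 24.0508 mol.
Reaction (1): C→CO ratio 2:2 ⇒ n(CO) = 24.0508 mol.
Reaction (2): CO→Fe ratio 3:2 ⇒ n(Fe) = 16.0339 mol.
Reaction (3): Fe→H2 ratio 1:1 ⇒ n(H2) = 16.0339 mol.
Mass of H2 = 16.0339 × 2.016 = 32.3243 g.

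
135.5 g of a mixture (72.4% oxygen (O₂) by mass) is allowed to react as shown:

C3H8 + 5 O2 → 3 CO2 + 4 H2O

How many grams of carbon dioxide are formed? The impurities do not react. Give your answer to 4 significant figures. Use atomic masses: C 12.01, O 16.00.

80.95 g

Mass of pure O2 = 135.5 g × 0.724 = 98.102 g.
M(O2) = 2(16.00) = 32.00 g/mol.
M(CO2) = 12.01 + 2(16.00) = 44.01 g/mol.
n(O2) = 98.102 g / 32.00 g/mol = 3.0657 mol.
From the equation the O2:CO2 mole ratio is 5:3, so n(CO2) = 3.0657 × 3/5 = 1.8394 mol.
Mass of CO2 = 1.8394 mol × 44.01 g/mol = 80.953 g.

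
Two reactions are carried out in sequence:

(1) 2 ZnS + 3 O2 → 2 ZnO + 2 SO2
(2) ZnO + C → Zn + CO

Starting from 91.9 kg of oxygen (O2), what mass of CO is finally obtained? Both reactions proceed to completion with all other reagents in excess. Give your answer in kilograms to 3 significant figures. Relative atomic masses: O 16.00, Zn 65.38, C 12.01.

M(O2) = 2(16.00) = 32.00 g/mol.
M(CO) = 12.01 + 16.00 = 28.01 g/mol.
91.9 kg = 91900 g.
n(O2) = 91900 / 32.00 = 2872 mol.
Step 1 gives a 3:2 ratio of O2 to ZnO, so n(ZnO) = 1915 mol.
In step 2 the ZnO:CO ratio is 1:1, so n(CO) = 1915 mol.
Mass of CO = 1915 × 28.01 = 53630 g = 53.6 kg.

53.6 kg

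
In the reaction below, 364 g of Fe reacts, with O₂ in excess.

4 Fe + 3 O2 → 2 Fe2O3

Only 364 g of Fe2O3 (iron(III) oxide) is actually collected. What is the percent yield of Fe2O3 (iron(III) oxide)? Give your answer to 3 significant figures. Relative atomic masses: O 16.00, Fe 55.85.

M(Fe) = 55.85 g/mol.
M(Fe2O3) = 2(55.85) + 3(16.00) = 159.70 g/mol.
n(Fe) = 364.0 g / 55.85 g/mol = 6.517 mol.
From the equation the Fe:Fe2O3 mole ratio is 4:2, so n(Fe2O3) = 6.517 × 2/4 = 3.259 mol.
Mass of Fe2O3 = 3.259 mol × 159.70 g/mol = 520.4 g.
This is the theoretical yield. Percent yield = 364 g / 520.4 g × 100% = 69.94%.

69.9 %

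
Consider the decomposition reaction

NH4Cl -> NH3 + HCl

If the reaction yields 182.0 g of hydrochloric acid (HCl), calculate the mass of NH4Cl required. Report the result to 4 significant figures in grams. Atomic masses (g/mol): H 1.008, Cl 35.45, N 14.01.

M(HCl) = 1.008 + 35.45 = 36.458 g/mol.
M(NH4Cl) = 14.01 + 4(1.008) + 35.45 = 53.492 g/mol.
n(HCl) = 182.00 g / 36.458 g/mol = 4.9920 mol.
From the equation the HCl:NH4Cl mole ratio is 1:1, so n(NH4Cl) = 4.9920 × 1/1 = 4.9920 mol.
Mass of NH4Cl = 4.9920 mol × 53.492 g/mol = 267.03 g.

267.0 g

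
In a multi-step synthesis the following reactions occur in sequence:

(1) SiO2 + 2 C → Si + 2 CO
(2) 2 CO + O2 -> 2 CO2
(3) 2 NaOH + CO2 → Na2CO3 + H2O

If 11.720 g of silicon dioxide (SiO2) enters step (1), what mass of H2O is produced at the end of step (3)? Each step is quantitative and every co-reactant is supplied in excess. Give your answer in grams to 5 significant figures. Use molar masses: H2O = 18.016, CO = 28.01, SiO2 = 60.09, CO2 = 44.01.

7.0277 g

n(SiO2) = 11.720 / 60.09 = 0.195041 mol.
Reaction (1): SiO2→CO ratio 1:2 ⇒ n(CO) = 0.390082 mol.
Reaction (2): CO→CO2 ratio 2:2 ⇒ n(CO2) = 0.390082 mol.
Reaction (3): CO2→H2O ratio 1:1 ⇒ n(H2O) = 0.390082 mol.
Mass of H2O = 0.390082 × 18.016 = 7.02771 g.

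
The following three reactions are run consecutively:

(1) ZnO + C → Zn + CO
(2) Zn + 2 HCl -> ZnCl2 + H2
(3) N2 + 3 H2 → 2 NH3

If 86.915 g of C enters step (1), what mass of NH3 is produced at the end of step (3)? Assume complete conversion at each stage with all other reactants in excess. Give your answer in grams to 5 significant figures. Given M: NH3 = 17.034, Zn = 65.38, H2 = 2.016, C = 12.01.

82.182 g

n(C) = 86.915 / 12.01 = 7.23689 mol.
Reaction (1): C→Zn ratio 1:1 ⇒ n(Zn) = 7.23689 mol.
Reaction (2): Zn→H2 ratio 1:1 ⇒ n(H2) = 7.23689 mol.
Reaction (3): H2→NH3 ratio 3:2 ⇒ n(NH3) = 4.82459 mol.
Mass of NH3 = 4.82459 × 17.034 = 82.1821 g.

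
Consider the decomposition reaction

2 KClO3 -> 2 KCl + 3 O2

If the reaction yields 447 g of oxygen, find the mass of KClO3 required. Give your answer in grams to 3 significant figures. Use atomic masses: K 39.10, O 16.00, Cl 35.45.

1140 g

M(O2) = 2(16.00) = 32.00 g/mol.
M(KClO3) = 39.10 + 35.45 + 3(16.00) = 122.55 g/mol.
n(O2) = 447.0 g / 32.00 g/mol = 13.97 mol.
From the equation the O2:KClO3 mole ratio is 3:2, so n(KClO3) = 13.97 × 2/3 = 9.312 mol.
Mass of KClO3 = 9.312 mol × 122.55 g/mol = 1141 g.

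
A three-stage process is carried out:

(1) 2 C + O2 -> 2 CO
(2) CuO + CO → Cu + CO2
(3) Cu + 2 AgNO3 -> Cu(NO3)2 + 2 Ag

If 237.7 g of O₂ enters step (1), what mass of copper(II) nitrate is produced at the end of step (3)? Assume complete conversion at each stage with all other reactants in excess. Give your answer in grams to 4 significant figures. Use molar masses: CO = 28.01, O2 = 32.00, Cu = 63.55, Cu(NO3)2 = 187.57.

2787 g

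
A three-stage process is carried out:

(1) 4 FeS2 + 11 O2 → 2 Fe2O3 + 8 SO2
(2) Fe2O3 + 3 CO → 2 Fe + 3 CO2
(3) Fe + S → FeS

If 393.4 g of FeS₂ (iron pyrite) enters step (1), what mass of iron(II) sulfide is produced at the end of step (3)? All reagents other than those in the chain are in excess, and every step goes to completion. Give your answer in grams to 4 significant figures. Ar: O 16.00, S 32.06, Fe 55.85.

M(FeS2) = 55.85 + 2(32.06) = 119.97 g/mol.
M(FeS) = 55.85 + 32.06 = 87.91 g/mol.
n(FeS2) = 393.4 / 119.97 = 3.2792 mol.
Reaction (1): FeS2→Fe2O3 ratio 4:2 ⇒ n(Fe2O3) = 1.6396 mol.
Reaction (2): Fe2O3→Fe ratio 1:2 ⇒ n(Fe) = 3.2792 mol.
Reaction (3): Fe→FeS ratio 1:1 ⇒ n(FeS) = 3.2792 mol.
Mass of FeS = 3.2792 × 87.91 = 288.27 g.

288.3 g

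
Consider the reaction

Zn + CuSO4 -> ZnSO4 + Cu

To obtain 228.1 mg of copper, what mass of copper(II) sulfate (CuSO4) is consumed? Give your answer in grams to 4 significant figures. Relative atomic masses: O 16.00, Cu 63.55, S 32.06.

0.5729 g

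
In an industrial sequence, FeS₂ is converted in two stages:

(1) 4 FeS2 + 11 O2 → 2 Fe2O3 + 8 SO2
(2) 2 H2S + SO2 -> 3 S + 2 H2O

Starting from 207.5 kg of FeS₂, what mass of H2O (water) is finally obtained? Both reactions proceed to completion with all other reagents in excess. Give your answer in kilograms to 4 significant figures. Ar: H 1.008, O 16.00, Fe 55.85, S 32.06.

124.6 kg

M(FeS2) = 55.85 + 2(32.06) = 119.97 g/mol.
M(H2O) = 2(1.008) + 16.00 = 18.016 g/mol.
207.5 kg = 207500 g.
n(FeS2) = 207500 / 119.97 = 1729.6 mol.
Step 1 gives a 4:8 ratio of FeS2 to SO2, so n(SO2) = 3459.2 mol.
In step 2 the SO2:H2O ratio is 1:2, so n(H2O) = 6918.4 mol.
Mass of H2O = 6918.4 × 18.016 = 124640 g = 124.6 kg.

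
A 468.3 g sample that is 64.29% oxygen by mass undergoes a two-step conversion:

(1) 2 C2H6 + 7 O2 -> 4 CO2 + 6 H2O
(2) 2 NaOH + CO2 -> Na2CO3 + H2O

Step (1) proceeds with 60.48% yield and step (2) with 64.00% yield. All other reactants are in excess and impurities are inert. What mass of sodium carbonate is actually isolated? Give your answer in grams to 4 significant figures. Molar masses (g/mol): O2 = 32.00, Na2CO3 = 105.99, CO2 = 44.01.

220.6 g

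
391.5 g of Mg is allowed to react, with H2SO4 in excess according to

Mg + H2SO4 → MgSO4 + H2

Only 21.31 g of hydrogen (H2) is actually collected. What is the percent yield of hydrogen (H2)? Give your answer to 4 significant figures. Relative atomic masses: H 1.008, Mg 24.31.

M(Mg) = 24.31 g/mol.
M(H2) = 2(1.008) = 2.016 g/mol.
n(Mg) = 391.50 g / 24.31 g/mol = 16.104 mol.
From the equation the Mg:H2 mole ratio is 1:1, so n(H2) = 16.104 × 1/1 = 16.104 mol.
Mass of H2 = 16.104 mol × 2.016 g/mol = 32.467 g.
This is the theoretical yield. Percent yield = 21.31 g / 32.467 g × 100% = 65.637%.

65.64 %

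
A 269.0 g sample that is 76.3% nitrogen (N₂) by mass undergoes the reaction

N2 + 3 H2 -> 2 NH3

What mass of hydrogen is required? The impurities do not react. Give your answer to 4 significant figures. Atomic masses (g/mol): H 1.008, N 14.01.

Mass of pure N2 = 269.0 g × 0.763 = 205.25 g.
M(N2) = 2(14.01) = 28.02 g/mol.
M(H2) = 2(1.008) = 2.016 g/mol.
n(N2) = 205.25 g / 28.02 g/mol = 7.3250 mol.
From the equation the N2:H2 mole ratio is 1:3, so n(H2) = 7.3250 × 3/1 = 21.975 mol.
Mass of H2 = 21.975 mol × 2.016 g/mol = 44.302 g.

44.30 g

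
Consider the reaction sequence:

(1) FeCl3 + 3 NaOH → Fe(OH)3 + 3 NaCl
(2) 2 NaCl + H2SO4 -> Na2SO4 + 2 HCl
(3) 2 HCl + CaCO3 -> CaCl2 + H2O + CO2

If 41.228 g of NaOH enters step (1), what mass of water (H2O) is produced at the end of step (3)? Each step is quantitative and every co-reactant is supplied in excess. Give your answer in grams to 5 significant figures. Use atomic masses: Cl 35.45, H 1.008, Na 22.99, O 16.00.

9.2850 g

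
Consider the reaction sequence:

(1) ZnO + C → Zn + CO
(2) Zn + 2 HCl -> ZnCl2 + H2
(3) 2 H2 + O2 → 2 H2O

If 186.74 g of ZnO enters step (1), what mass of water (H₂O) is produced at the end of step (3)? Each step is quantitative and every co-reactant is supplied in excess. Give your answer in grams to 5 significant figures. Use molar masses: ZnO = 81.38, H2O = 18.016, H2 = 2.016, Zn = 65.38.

n(ZnO) = 186.74 / 81.38 = 2.29467 mol.
Reaction (1): ZnO→Zn ratio 1:1 ⇒ n(Zn) = 2.29467 mol.
Reaction (2): Zn→H2 ratio 1:1 ⇒ n(H2) = 2.29467 mol.
Reaction (3): H2→H2O ratio 2:2 ⇒ n(H2O) = 2.29467 mol.
Mass of H2O = 2.29467 × 18.016 = 41.3407 g.

41.341 g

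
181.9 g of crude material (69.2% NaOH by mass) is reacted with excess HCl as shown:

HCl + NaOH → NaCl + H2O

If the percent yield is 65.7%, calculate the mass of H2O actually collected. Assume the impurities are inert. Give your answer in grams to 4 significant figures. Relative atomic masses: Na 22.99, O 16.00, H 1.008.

37.25 g

Pure NaOH available = 181.9 g × 0.692 = 125.87 g.
M(NaOH) = 22.99 + 16.00 + 1.008 = 39.998 g/mol.
M(H2O) = 2(1.008) + 16.00 = 18.016 g/mol.
n(NaOH) = 125.87 g / 39.998 g/mol = 3.1470 mol.
From the equation the NaOH:H2O mole ratio is 1:1, so n(H2O) = 3.1470 × 1/1 = 3.1470 mol.
Mass of H2O = 3.1470 mol × 18.016 g/mol = 56.697 g.
Actual mass collected = 56.697 g × 0.657 = 37.250 g.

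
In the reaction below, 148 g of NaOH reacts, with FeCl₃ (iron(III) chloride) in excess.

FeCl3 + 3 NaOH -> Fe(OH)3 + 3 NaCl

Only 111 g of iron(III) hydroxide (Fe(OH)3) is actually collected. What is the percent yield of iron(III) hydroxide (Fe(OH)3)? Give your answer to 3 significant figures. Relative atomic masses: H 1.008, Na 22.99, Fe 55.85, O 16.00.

84.2 %

M(NaOH) = 22.99 + 16.00 + 1.008 = 39.998 g/mol.
M(Fe(OH)3) = 55.85 + 3(16.00) + 3(1.008) = 106.874 g/mol.
n(NaOH) = 148.0 g / 39.998 g/mol = 3.700 mol.
From the equation the NaOH:Fe(OH)3 mole ratio is 3:1, so n(Fe(OH)3) = 3.700 × 1/3 = 1.233 mol.
Mass of Fe(OH)3 = 1.233 mol × 106.874 g/mol = 131.8 g.
This is the theoretical yield. Percent yield = 111 g / 131.8 g × 100% = 84.21%.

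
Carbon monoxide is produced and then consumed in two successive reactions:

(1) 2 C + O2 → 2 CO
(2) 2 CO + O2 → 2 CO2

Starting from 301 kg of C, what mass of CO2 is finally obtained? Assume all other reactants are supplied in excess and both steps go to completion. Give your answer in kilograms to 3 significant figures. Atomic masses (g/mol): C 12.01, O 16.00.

M(C) = 12.01 g/mol.
M(CO2) = 12.01 + 2(16.00) = 44.01 g/mol.
301 kg = 301000 g.
n(C) = 301000 / 12.01 = 25060 mol.
Step 1 gives a 2:2 ratio of C to CO, so n(CO) = 25060 mol.
In step 2 the CO:CO2 ratio is 2:2, so n(CO2) = 25060 mol.
Mass of CO2 = 25060 × 44.01 = 1.103 × 10^6 g = 1100 kg.

1100 kg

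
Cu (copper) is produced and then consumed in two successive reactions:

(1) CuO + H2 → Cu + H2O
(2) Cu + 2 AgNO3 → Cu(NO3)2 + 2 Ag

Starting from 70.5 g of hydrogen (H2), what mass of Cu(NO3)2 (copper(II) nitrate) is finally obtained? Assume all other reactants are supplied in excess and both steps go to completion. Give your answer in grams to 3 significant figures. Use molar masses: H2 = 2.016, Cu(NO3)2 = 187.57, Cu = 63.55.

6560 g

n(H2) = 70.50 / 2.016 = 34.97 mol.
Step 1 gives a 1:1 ratio of H2 to Cu, so n(Cu) = 34.97 mol.
In step 2 the Cu:Cu(NO3)2 ratio is 1:1, so n(Cu(NO3)2) = 34.97 mol.
Mass of Cu(NO3)2 = 34.97 × 187.57 = 6559 g.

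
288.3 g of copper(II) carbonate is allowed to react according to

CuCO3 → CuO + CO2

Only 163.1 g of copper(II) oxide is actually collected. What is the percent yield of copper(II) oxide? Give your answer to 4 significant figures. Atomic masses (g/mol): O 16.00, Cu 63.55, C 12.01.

87.87 %

M(CuCO3) = 63.55 + 12.01 + 3(16.00) = 123.56 g/mol.
M(CuO) = 63.55 + 16.00 = 79.55 g/mol.
n(CuCO3) = 288.30 g / 123.56 g/mol = 2.3333 mol.
From the equation the CuCO3:CuO mole ratio is 1:1, so n(CuO) = 2.3333 × 1/1 = 2.3333 mol.
Mass of CuO = 2.3333 mol × 79.55 g/mol = 185.61 g.
This is the theoretical yield. Percent yield = 163.1 g / 185.61 g × 100% = 87.871%.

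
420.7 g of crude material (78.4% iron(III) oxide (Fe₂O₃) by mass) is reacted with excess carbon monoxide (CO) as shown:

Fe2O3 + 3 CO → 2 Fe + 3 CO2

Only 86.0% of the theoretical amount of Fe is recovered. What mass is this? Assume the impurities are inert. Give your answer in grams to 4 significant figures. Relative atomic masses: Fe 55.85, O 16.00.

Pure Fe2O3 available = 420.7 g × 0.784 = 329.83 g.
M(Fe2O3) = 2(55.85) + 3(16.00) = 159.70 g/mol.
M(Fe) = 55.85 g/mol.
n(Fe2O3) = 329.83 g / 159.70 g/mol = 2.0653 mol.
From the equation the Fe2O3:Fe mole ratio is 1:2, so n(Fe) = 2.0653 × 2/1 = 4.1306 mol.
Mass of Fe = 4.1306 mol × 55.85 g/mol = 230.69 g.
Actual mass collected = 230.69 g × 0.860 = 198.40 g.

198.4 g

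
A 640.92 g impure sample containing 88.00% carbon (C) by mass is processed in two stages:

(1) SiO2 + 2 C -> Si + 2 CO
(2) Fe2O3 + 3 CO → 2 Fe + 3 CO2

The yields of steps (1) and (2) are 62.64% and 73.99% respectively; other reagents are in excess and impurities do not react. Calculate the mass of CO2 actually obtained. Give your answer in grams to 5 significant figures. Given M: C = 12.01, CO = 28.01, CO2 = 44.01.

957.90 g

Pure C = 640.92 × 0.8800 = 564.010 g.
n(C) = 564.010 / 12.01 = 46.9617 mol.
Step 1 (C:CO = 2:2): theoretical n(CO) = 46.9617 mol; at 62.64% yield, n(CO) = 29.4168 mol.
Step 2 (CO:CO2 = 3:3): theoretical n(CO2) = 29.4168 mol, so theoretical mass = 29.4168 × 44.01 = 1294.63 g.
At 73.99% yield, actual mass of CO2 = 1294.63 × 0.7399 = 957.899 g.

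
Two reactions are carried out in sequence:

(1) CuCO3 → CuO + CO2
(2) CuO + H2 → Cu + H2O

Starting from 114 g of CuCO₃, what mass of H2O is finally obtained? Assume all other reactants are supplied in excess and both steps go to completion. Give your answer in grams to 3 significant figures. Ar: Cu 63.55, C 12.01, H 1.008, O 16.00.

M(CuCO3) = 63.55 + 12.01 + 3(16.00) = 123.56 g/mol.
M(H2O) = 2(1.008) + 16.00 = 18.016 g/mol.
n(CuCO3) = 114.0 / 123.56 = 0.9226 mol.
Step 1 gives a 1:1 ratio of CuCO3 to CuO, so n(CuO) = 0.9226 mol.
In step 2 the CuO:H2O ratio is 1:1, so n(H2O) = 0.9226 mol.
Mass of H2O = 0.9226 × 18.016 = 16.62 g.

16.6 g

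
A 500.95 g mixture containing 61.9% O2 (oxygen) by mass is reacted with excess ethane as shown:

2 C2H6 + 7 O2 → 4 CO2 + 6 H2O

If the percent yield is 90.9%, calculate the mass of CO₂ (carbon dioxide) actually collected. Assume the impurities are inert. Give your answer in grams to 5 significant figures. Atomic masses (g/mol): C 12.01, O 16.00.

Pure O2 available = 500.95 g × 0.619 = 310.088 g.
M(O2) = 2(16.00) = 32.00 g/mol.
M(CO2) = 12.01 + 2(16.00) = 44.01 g/mol.
n(O2) = 310.088 g / 32.00 g/mol = 9.69025 mol.
From the equation the O2:CO2 mole ratio is 7:4, so n(CO2) = 9.69025 × 4/7 = 5.53729 mol.
Mass of CO2 = 5.53729 mol × 44.01 g/mol = 243.696 g.
Actual mass collected = 243.696 g × 0.909 = 221.520 g.

221.52 g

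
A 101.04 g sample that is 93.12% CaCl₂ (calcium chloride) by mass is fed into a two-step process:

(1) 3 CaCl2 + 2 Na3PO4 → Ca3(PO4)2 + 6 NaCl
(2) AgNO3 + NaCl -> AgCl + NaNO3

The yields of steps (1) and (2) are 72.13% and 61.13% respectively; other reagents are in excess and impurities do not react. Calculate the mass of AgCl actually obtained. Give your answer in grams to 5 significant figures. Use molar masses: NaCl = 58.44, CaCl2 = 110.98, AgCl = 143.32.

Pure CaCl2 = 101.04 × 0.9312 = 94.0884 g.
n(CaCl2) = 94.0884 / 110.98 = 0.847796 mol.
Step 1 (CaCl2:NaCl = 3:6): theoretical n(NaCl) = 1.69559 mol; at 72.13% yield, n(NaCl) = 1.22303 mol.
Step 2 (NaCl:AgCl = 1:1): theoretical n(AgCl) = 1.22303 mol, so theoretical mass = 1.22303 × 143.32 = 175.285 g.
At 61.13% yield, actual mass of AgCl = 175.285 × 0.6113 = 107.152 g.

107.15 g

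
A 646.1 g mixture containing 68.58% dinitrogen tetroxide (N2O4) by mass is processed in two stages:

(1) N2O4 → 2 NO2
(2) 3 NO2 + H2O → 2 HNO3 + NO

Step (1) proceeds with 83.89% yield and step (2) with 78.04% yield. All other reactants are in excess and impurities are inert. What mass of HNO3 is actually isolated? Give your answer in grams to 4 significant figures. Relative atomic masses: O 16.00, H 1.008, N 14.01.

264.9 g

Pure N2O4 = 646.1 × 0.6858 = 443.10 g.
M(N2O4) = 2(14.01) + 4(16.00) = 92.02 g/mol.
M(HNO3) = 1.008 + 14.01 + 3(16.00) = 63.018 g/mol.
n(N2O4) = 443.10 / 92.02 = 4.8152 mol.
Step 1 (N2O4:NO2 = 1:2): theoretical n(NO2) = 9.6304 mol; at 83.89% yield, n(NO2) = 8.0790 mol.
Step 2 (NO2:HNO3 = 3:2): theoretical n(HNO3) = 5.3860 mol, so theoretical mass = 5.3860 × 63.018 = 339.41 g.
At 78.04% yield, actual mass of HNO3 = 339.41 × 0.7804 = 264.88 g.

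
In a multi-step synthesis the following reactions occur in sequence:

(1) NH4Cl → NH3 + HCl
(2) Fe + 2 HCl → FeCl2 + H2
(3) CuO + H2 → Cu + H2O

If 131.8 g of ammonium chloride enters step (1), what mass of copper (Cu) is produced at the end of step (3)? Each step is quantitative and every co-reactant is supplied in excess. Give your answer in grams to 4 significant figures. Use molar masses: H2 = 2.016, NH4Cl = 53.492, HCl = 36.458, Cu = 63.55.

78.29 g

n(NH4Cl) = 131.8 / 53.492 = 2.4639 mol.
Reaction (1): NH4Cl→HCl ratio 1:1 ⇒ n(HCl) = 2.4639 mol.
Reaction (2): HCl→H2 ratio 2:1 ⇒ n(H2) = 1.2320 mol.
Reaction (3): H2→Cu ratio 1:1 ⇒ n(Cu) = 1.2320 mol.
Mass of Cu = 1.2320 × 63.55 = 78.291 g.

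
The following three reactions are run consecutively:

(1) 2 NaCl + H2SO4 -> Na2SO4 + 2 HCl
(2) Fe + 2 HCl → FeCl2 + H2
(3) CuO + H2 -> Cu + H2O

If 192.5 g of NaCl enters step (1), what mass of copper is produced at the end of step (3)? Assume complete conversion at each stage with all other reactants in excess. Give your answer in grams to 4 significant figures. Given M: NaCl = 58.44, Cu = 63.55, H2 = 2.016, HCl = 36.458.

104.7 g

n(NaCl) = 192.5 / 58.44 = 3.2940 mol.
Reaction (1): NaCl→HCl ratio 2:2 ⇒ n(HCl) = 3.2940 mol.
Reaction (2): HCl→H2 ratio 2:1 ⇒ n(H2) = 1.6470 mol.
Reaction (3): H2→Cu ratio 1:1 ⇒ n(Cu) = 1.6470 mol.
Mass of Cu = 1.6470 × 63.55 = 104.67 g.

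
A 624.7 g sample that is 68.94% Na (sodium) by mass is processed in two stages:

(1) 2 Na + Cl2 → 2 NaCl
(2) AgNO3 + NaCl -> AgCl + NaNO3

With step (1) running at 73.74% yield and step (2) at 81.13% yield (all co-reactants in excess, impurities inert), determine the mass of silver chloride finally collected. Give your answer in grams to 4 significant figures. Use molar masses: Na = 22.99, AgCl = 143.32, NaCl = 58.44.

1606 g

Pure Na = 624.7 × 0.6894 = 430.67 g.
n(Na) = 430.67 / 22.99 = 18.733 mol.
Step 1 (Na:NaCl = 2:2): theoretical n(NaCl) = 18.733 mol; at 73.74% yield, n(NaCl) = 13.814 mol.
Step 2 (NaCl:AgCl = 1:1): theoretical n(AgCl) = 13.814 mol, so theoretical mass = 13.814 × 143.32 = 1979.8 g.
At 81.13% yield, actual mass of AgCl = 1979.8 × 0.8113 = 1606.2 g.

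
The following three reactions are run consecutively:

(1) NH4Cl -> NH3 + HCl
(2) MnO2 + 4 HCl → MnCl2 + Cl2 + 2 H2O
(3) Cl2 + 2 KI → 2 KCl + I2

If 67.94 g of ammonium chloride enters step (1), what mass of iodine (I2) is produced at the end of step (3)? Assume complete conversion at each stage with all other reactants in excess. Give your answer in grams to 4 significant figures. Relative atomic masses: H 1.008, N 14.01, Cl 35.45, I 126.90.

M(NH4Cl) = 14.01 + 4(1.008) + 35.45 = 53.492 g/mol.
M(I2) = 2(126.90) = 253.80 g/mol.
n(NH4Cl) = 67.94 / 53.492 = 1.2701 mol.
Reaction (1): NH4Cl→HCl ratio 1:1 ⇒ n(HCl) = 1.2701 mol.
Reaction (2): HCl→Cl2 ratio 4:1 ⇒ n(Cl2) = 0.31752 mol.
Reaction (3): Cl2→I2 ratio 1:1 ⇒ n(I2) = 0.31752 mol.
Mass of I2 = 0.31752 × 253.80 = 80.588 g.

80.59 g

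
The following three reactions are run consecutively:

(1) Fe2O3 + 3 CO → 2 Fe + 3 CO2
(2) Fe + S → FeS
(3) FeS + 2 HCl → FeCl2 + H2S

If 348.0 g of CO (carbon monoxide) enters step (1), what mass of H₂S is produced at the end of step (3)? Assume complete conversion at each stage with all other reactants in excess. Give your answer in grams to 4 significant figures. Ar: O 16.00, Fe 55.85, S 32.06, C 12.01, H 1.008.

M(CO) = 12.01 + 16.00 = 28.01 g/mol.
M(H2S) = 2(1.008) + 32.06 = 34.076 g/mol.
n(CO) = 348.0 / 28.01 = 12.424 mol.
Reaction (1): CO→Fe ratio 3:2 ⇒ n(Fe) = 8.2828 mol.
Reaction (2): Fe→FeS ratio 1:1 ⇒ n(FeS) = 8.2828 mol.
Reaction (3): FeS→H2S ratio 1:1 ⇒ n(H2S) = 8.2828 mol.
Mass of H2S = 8.2828 × 34.076 = 282.24 g.

282.2 g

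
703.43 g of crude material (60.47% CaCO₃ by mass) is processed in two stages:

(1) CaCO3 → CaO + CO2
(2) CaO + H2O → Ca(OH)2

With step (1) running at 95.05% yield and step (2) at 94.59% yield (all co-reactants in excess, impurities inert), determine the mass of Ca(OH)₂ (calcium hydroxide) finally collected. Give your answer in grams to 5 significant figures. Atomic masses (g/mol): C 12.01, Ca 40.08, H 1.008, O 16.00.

283.11 g

Pure CaCO3 = 703.43 × 0.6047 = 425.364 g.
M(CaCO3) = 40.08 + 12.01 + 3(16.00) = 100.09 g/mol.
M(Ca(OH)2) = 40.08 + 2(16.00) + 2(1.008) = 74.096 g/mol.
n(CaCO3) = 425.364 / 100.09 = 4.24982 mol.
Step 1 (CaCO3:CaO = 1:1): theoretical n(CaO) = 4.24982 mol; at 95.05% yield, n(CaO) = 4.03945 mol.
Step 2 (CaO:Ca(OH)2 = 1:1): theoretical n(Ca(OH)2) = 4.03945 mol, so theoretical mass = 4.03945 × 74.096 = 299.307 g.
At 94.59% yield, actual mass of Ca(OH)2 = 299.307 × 0.9459 = 283.115 g.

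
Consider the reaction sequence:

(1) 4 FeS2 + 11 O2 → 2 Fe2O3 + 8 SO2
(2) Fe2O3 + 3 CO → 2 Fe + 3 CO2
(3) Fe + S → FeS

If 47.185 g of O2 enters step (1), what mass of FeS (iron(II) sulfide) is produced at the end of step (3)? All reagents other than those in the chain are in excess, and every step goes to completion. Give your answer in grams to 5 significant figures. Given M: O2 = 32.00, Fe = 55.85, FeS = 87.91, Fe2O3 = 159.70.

n(O2) = 47.185 / 32.00 = 1.47453 mol.
Reaction (1): O2→Fe2O3 ratio 11:2 ⇒ n(Fe2O3) = 0.268097 mol.
Reaction (2): Fe2O3→Fe ratio 1:2 ⇒ n(Fe) = 0.536193 mol.
Reaction (3): Fe→FeS ratio 1:1 ⇒ n(FeS) = 0.536193 mol.
Mass of FeS = 0.536193 × 87.91 = 47.1367 g.

47.137 g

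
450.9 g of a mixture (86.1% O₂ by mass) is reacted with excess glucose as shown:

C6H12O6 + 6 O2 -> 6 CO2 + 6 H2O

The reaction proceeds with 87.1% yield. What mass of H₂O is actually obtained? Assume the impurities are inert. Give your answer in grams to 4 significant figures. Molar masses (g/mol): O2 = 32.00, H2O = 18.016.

190.4 g

Pure O2 available = 450.9 g × 0.861 = 388.22 g.
n(O2) = 388.22 g / 32.00 g/mol = 12.132 mol.
From the equation the O2:H2O mole ratio is 6:6, so n(H2O) = 12.132 × 6/6 = 12.132 mol.
Mass of H2O = 12.132 mol × 18.016 g/mol = 218.57 g.
Actual mass collected = 218.57 g × 0.871 = 190.38 g.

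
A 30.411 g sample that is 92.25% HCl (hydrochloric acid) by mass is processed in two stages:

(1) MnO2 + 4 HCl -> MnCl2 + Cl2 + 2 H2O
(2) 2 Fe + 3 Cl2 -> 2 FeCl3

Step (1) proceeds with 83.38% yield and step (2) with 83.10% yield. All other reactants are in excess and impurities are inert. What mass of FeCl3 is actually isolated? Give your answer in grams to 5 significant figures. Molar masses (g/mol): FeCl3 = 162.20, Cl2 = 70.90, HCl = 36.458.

14.413 g

Pure HCl = 30.411 × 0.9225 = 28.0541 g.
n(HCl) = 28.0541 / 36.458 = 0.769492 mol.
Step 1 (HCl:Cl2 = 4:1): theoretical n(Cl2) = 0.192373 mol; at 83.38% yield, n(Cl2) = 0.160401 mol.
Step 2 (Cl2:FeCl3 = 3:2): theoretical n(FeCl3) = 0.106934 mol, so theoretical mass = 0.106934 × 162.20 = 17.3447 g.
At 83.10% yield, actual mass of FeCl3 = 17.3447 × 0.8310 = 14.4134 g.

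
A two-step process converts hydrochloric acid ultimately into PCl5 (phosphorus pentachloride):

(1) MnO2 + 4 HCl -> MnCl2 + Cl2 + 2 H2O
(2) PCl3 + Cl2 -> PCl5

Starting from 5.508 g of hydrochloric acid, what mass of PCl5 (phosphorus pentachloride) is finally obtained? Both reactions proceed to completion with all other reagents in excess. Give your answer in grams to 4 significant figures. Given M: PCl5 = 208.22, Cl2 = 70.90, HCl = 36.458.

n(HCl) = 5.5080 / 36.458 = 0.15108 mol.
Step 1 gives a 4:1 ratio of HCl to Cl2, so n(Cl2) = 0.037769 mol.
In step 2 the Cl2:PCl5 ratio is 1:1, so n(PCl5) = 0.037769 mol.
Mass of PCl5 = 0.037769 × 208.22 = 7.8644 g.

7.864 g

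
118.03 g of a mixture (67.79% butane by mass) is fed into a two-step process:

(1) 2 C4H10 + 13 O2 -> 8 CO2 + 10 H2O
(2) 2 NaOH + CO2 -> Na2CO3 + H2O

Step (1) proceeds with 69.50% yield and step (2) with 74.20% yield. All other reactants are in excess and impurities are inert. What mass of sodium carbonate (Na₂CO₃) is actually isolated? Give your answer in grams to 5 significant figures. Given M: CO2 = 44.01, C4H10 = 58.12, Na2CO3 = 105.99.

Pure C4H10 = 118.03 × 0.6779 = 80.0125 g.
n(C4H10) = 80.0125 / 58.12 = 1.37668 mol.
Step 1 (C4H10:CO2 = 2:8): theoretical n(CO2) = 5.50671 mol; at 69.50% yield, n(CO2) = 3.82717 mol.
Step 2 (CO2:Na2CO3 = 1:1): theoretical n(Na2CO3) = 3.82717 mol, so theoretical mass = 3.82717 × 105.99 = 405.641 g.
At 74.20% yield, actual mass of Na2CO3 = 405.641 × 0.7420 = 300.986 g.

300.99 g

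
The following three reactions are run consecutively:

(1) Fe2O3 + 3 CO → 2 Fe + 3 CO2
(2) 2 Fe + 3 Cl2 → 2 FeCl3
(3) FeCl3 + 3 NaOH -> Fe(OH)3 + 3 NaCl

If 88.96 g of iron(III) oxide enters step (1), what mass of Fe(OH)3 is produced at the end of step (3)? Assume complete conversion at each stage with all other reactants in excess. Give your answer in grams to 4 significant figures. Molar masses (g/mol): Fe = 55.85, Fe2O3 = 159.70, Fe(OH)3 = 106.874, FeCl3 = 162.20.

n(Fe2O3) = 88.96 / 159.70 = 0.55704 mol.
Reaction (1): Fe2O3→Fe ratio 1:2 ⇒ n(Fe) = 1.1141 mol.
Reaction (2): Fe→FeCl3 ratio 2:2 ⇒ n(FeCl3) = 1.1141 mol.
Reaction (3): FeCl3→Fe(OH)3 ratio 1:1 ⇒ n(Fe(OH)3) = 1.1141 mol.
Mass of Fe(OH)3 = 1.1141 × 106.874 = 119.07 g.

119.1 g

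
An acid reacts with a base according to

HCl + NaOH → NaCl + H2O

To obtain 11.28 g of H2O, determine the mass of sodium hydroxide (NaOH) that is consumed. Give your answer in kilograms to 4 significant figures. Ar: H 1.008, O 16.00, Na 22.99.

0.02504 kg

M(H2O) = 2(1.008) + 16.00 = 18.016 g/mol.
M(NaOH) = 22.99 + 16.00 + 1.008 = 39.998 g/mol.
n(H2O) = 11.280 g / 18.016 g/mol = 0.62611 mol.
From the equation the H2O:NaOH mole ratio is 1:1, so n(NaOH) = 0.62611 × 1/1 = 0.62611 mol.
Mass of NaOH = 0.62611 mol × 39.998 g/mol = 25.043 g.
Converting to kg: 25.043 g = 0.02504 kg.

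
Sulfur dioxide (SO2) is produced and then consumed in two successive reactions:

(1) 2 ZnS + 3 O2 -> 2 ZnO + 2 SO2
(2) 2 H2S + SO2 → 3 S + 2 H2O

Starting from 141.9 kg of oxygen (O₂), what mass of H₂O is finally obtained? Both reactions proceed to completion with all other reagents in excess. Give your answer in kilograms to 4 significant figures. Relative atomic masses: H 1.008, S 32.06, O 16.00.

106.5 kg

M(O2) = 2(16.00) = 32.00 g/mol.
M(H2O) = 2(1.008) + 16.00 = 18.016 g/mol.
141.9 kg = 141900 g.
n(O2) = 141900 / 32.00 = 4434.4 mol.
Step 1 gives a 3:2 ratio of O2 to SO2, so n(SO2) = 2956.2 mol.
In step 2 the SO2:H2O ratio is 1:2, so n(H2O) = 5912.5 mol.
Mass of H2O = 5912.5 × 18.016 = 106520 g = 106.5 kg.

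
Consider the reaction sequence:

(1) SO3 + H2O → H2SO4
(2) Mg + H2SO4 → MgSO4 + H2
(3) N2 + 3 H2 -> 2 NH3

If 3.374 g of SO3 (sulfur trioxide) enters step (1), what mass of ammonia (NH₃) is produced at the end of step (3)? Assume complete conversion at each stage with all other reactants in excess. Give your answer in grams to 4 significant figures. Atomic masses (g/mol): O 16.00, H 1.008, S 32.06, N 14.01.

M(SO3) = 32.06 + 3(16.00) = 80.06 g/mol.
M(NH3) = 14.01 + 3(1.008) = 17.034 g/mol.
n(SO3) = 3.374 / 80.06 = 0.042143 mol.
Reaction (1): SO3→H2SO4 ratio 1:1 ⇒ n(H2SO4) = 0.042143 mol.
Reaction (2): H2SO4→H2 ratio 1:1 ⇒ n(H2) = 0.042143 mol.
Reaction (3): H2→NH3 ratio 3:2 ⇒ n(NH3) = 0.028096 mol.
Mass of NH3 = 0.028096 × 17.034 = 0.47858 g.

0.4786 g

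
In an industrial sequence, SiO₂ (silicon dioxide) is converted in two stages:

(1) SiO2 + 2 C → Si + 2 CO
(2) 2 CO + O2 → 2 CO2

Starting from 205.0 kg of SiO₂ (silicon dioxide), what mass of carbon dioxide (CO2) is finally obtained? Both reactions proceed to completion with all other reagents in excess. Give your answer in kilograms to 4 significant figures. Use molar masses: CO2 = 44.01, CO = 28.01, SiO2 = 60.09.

205.0 kg = 205000 g.
n(SiO2) = 205000 / 60.09 = 3411.5 mol.
Step 1 gives a 1:2 ratio of SiO2 to CO, so n(CO) = 6823.1 mol.
In step 2 the CO:CO2 ratio is 2:2, so n(CO2) = 6823.1 mol.
Mass of CO2 = 6823.1 × 44.01 = 300280 g = 300.3 kg.

300.3 kg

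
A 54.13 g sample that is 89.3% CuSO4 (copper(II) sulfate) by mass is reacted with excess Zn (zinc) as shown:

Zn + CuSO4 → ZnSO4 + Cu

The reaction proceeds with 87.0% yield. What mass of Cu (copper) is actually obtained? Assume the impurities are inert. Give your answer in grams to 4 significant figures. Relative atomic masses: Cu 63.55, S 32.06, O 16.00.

Pure CuSO4 available = 54.13 g × 0.893 = 48.338 g.
M(CuSO4) = 63.55 + 32.06 + 4(16.00) = 159.61 g/mol.
M(Cu) = 63.55 g/mol.
n(CuSO4) = 48.338 g / 159.61 g/mol = 0.30285 mol.
From the equation the CuSO4:Cu mole ratio is 1:1, so n(Cu) = 0.30285 × 1/1 = 0.30285 mol.
Mass of Cu = 0.30285 mol × 63.55 g/mol = 19.246 g.
Actual mass collected = 19.246 g × 0.870 = 16.744 g.

16.74 g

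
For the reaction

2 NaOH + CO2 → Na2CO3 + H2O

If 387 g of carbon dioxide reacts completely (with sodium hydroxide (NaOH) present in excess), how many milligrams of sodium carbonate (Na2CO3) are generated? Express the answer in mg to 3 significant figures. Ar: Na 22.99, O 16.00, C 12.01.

M(CO2) = 12.01 + 2(16.00) = 44.01 g/mol.
M(Na2CO3) = 2(22.99) + 12.01 + 3(16.00) = 105.99 g/mol.
n(CO2) = 387.0 g / 44.01 g/mol = 8.793 mol.
From the equation the CO2:Na2CO3 mole ratio is 1:1, so n(Na2CO3) = 8.793 × 1/1 = 8.793 mol.
Mass of Na2CO3 = 8.793 mol × 105.99 g/mol = 932.0 g.
Converting to mg: 932.0 g = 932000 mg.

932000 mg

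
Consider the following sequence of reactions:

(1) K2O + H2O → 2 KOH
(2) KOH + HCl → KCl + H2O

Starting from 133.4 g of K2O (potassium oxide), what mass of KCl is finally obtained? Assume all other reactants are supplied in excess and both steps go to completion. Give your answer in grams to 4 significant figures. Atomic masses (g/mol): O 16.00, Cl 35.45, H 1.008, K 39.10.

211.1 g

M(K2O) = 2(39.10) + 16.00 = 94.20 g/mol.
M(KCl) = 39.10 + 35.45 = 74.55 g/mol.
n(K2O) = 133.40 / 94.20 = 1.4161 mol.
Step 1 gives a 1:2 ratio of K2O to KOH, so n(KOH) = 2.8323 mol.
In step 2 the KOH:KCl ratio is 1:1, so n(KCl) = 2.8323 mol.
Mass of KCl = 2.8323 × 74.55 = 211.15 g.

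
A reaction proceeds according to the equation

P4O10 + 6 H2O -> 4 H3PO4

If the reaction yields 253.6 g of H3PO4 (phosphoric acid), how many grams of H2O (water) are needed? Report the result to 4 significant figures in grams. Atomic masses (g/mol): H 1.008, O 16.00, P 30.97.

M(H3PO4) = 3(1.008) + 30.97 + 4(16.00) = 97.994 g/mol.
M(H2O) = 2(1.008) + 16.00 = 18.016 g/mol.
n(H3PO4) = 253.60 g / 97.994 g/mol = 2.5879 mol.
From the equation the H3PO4:H2O mole ratio is 4:6, so n(H2O) = 2.5879 × 6/4 = 3.8819 mol.
Mass of H2O = 3.8819 mol × 18.016 g/mol = 69.936 g.

69.94 g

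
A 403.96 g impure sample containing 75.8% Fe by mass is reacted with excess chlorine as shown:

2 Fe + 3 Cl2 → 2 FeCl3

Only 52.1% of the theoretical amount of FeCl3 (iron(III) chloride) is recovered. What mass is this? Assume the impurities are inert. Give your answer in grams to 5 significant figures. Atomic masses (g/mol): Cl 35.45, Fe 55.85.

463.31 g

Pure Fe available = 403.96 g × 0.758 = 306.202 g.
M(Fe) = 55.85 g/mol.
M(FeCl3) = 55.85 + 3(35.45) = 162.20 g/mol.
n(Fe) = 306.202 g / 55.85 g/mol = 5.48257 mol.
From the equation the Fe:FeCl3 mole ratio is 2:2, so n(FeCl3) = 5.48257 × 2/2 = 5.48257 mol.
Mass of FeCl3 = 5.48257 mol × 162.20 g/mol = 889.273 g.
Actual mass collected = 889.273 g × 0.521 = 463.311 g.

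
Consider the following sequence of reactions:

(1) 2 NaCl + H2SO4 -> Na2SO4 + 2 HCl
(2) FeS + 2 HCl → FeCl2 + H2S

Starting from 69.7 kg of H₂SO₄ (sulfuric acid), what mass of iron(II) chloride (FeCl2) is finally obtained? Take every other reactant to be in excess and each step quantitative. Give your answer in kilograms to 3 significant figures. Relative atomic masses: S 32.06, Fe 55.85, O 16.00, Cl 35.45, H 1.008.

M(H2SO4) = 2(1.008) + 32.06 + 4(16.00) = 98.076 g/mol.
M(FeCl2) = 55.85 + 2(35.45) = 126.75 g/mol.
69.7 kg = 69700 g.
n(H2SO4) = 69700 / 98.076 = 710.7 mol.
Step 1 gives a 1:2 ratio of H2SO4 to HCl, so n(HCl) = 1421 mol.
In step 2 the HCl:FeCl2 ratio is 2:1, so n(FeCl2) = 710.7 mol.
Mass of FeCl2 = 710.7 × 126.75 = 90080 g = 90.1 kg.

90.1 kg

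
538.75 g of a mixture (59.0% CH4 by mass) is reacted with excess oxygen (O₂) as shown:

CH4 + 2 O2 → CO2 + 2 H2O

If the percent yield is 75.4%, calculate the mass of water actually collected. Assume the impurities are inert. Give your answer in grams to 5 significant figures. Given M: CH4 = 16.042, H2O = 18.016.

Pure CH4 available = 538.75 g × 0.590 = 317.863 g.
n(CH4) = 317.863 g / 16.042 g/mol = 19.8144 mol.
From the equation the CH4:H2O mole ratio is 1:2, so n(H2O) = 19.8144 × 2/1 = 39.6288 mol.
Mass of H2O = 39.6288 mol × 18.016 g/mol = 713.952 g.
Actual mass collected = 713.952 g × 0.754 = 538.320 g.

538.32 g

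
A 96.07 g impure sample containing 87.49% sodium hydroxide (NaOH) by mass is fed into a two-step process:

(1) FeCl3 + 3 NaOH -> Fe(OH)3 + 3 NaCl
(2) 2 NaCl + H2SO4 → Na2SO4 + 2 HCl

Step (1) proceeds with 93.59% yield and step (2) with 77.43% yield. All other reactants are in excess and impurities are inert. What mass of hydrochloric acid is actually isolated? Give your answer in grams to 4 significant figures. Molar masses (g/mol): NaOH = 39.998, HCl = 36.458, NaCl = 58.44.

55.52 g

Pure NaOH = 96.07 × 0.8749 = 84.052 g.
n(NaOH) = 84.052 / 39.998 = 2.1014 mol.
Step 1 (NaOH:NaCl = 3:3): theoretical n(NaCl) = 2.1014 mol; at 93.59% yield, n(NaCl) = 1.9667 mol.
Step 2 (NaCl:HCl = 2:2): theoretical n(HCl) = 1.9667 mol, so theoretical mass = 1.9667 × 36.458 = 71.702 g.
At 77.43% yield, actual mass of HCl = 71.702 × 0.7743 = 55.519 g.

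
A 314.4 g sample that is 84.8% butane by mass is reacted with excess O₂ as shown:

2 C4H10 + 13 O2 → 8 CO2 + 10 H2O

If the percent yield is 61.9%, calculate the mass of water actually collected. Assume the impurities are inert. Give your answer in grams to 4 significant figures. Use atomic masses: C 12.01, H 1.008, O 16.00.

Pure C4H10 available = 314.4 g × 0.848 = 266.61 g.
M(C4H10) = 4(12.01) + 10(1.008) = 58.12 g/mol.
M(H2O) = 2(1.008) + 16.00 = 18.016 g/mol.
n(C4H10) = 266.61 g / 58.12 g/mol = 4.5873 mol.
From the equation the C4H10:H2O mole ratio is 2:10, so n(H2O) = 4.5873 × 10/2 = 22.936 mol.
Mass of H2O = 22.936 mol × 18.016 g/mol = 413.22 g.
Actual mass collected = 413.22 g × 0.619 = 255.78 g.

255.8 g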